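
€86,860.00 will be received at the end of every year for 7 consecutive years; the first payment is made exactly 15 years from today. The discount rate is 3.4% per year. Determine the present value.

€333,824.88

Ordinary annuity of 7 payments, first payment at period 15.
Periodic rate r = 0.034 per year.
The ordinary-annuity PV formula values the stream one period before the first payment (period 14); discount that back 14 periods:
PV₀ = 86,860 × [1 − (1+r)^−7] / r × (1+r)^−14 = €333,824.88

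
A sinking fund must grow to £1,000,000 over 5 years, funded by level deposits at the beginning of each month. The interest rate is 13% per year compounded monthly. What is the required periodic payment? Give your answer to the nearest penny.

Level annuity due; solve FV = PMT × [((1+r)^n − 1)/r] × (1+r) for PMT.
Periodic rate r = 0.13/12 per month; n is counted in months.
With n = 60: PMT = 1,000,000 / ([((1+r)^n − 1)/r] × (1+r)) = £11,791.99

£11,791.99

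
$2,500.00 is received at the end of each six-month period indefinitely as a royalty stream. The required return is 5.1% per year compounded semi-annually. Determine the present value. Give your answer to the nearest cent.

$98,039.22

Periodic rate r = 0.051/2 per half-year.
Level perpetuity: PV = PMT / r = 2,500 / (0.051/2) = $98,039.22.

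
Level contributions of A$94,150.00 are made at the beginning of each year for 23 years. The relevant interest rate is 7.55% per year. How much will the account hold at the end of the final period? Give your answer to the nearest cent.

This is an annuity due: 23 deposits of A$94,150.00 at the beginning of each year.
Periodic rate r = 0.0755 per year.
FV = PMT × [((1+r)^n − 1)/r] × (1+r) = 94,150 × [(1+r)^23 − 1] / r × (1+r) = A$5,812,408.28

A$5,812,408.28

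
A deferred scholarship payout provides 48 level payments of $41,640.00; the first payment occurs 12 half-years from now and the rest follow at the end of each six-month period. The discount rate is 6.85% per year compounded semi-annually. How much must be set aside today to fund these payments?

Ordinary annuity of 48 payments, first payment at period 12.
Periodic rate r = 0.0685/2 per half-year; n is counted in half-years.
The ordinary-annuity PV formula values the stream one period before the first payment (period 11); discount that back 11 periods:
PV₀ = 41,640 × [1 − (1+r)^−48] / r × (1+r)^−11 = $672,697.50

$672,697.50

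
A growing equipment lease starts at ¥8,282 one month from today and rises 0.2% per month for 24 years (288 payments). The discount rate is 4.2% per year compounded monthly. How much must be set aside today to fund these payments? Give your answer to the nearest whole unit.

¥1,932,583

Periodic rate r = 0.042/12 per month; n is counted in months.
Growing ordinary annuity: PV = PMT₁ × [1 − ((1+g)/(1+r))^n] / (r − g) = 8,282 × [1 − ((1+0.002)/(1+r))^288] / (r − 0.002) = ¥1,932,583.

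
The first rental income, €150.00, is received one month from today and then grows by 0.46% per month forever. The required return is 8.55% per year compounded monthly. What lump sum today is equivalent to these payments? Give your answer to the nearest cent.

Periodic rate r = 0.0855/12 per month.
Growing perpetuity (Gordon): PV = PMT₁ / (r − g) = 150 / (r − 0.0046) = €59,405.94.

€59,405.94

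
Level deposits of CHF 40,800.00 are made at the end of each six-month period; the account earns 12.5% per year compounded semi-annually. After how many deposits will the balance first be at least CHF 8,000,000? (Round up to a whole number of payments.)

43 payments

Periodic rate r = 0.125/2 per half-year; n is counted in half-years.
Ordinary annuity FV: 8,000,000 = 40,800 × [((1+r)^n − 1)/r].
(1+r)^n = 1 + 8,000,000 × r / 40,800, so n = ln(1 + 8,000,000·r/40,800) / ln(1+r) = 42.63.
Round up to a whole number of payments: n = 43.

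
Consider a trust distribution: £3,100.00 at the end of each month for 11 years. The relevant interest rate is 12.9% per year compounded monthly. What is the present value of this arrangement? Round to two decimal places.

£218,068.39

This is an ordinary annuity: 132 payments of £3,100.00 at the end of each month.
Periodic rate r = 0.129/12 per month; n is counted in months.
PV = PMT × [(1 − (1+r)^−n)/r] = 3,100 × [1 − (1+r)^−132] / r = £218,068.39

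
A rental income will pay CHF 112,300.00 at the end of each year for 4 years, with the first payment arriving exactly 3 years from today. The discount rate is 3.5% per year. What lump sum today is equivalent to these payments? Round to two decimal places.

Ordinary annuity of 4 payments, first payment at period 3.
Periodic rate r = 0.035 per year.
The ordinary-annuity PV formula values the stream one period before the first payment (period 2); discount that back 2 periods:
PV₀ = 112,300 × [1 − (1+r)^−4] / r × (1+r)^−2 = CHF 385,060.84

CHF 385,060.84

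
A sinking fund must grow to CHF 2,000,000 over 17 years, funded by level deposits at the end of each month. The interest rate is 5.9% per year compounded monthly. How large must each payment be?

Level ordinary annuity; solve FV = PMT × [((1+r)^n − 1)/r] for PMT.
Periodic rate r = 0.059/12 per month; n is counted in months.
With n = 204: PMT = 2,000,000 / ([((1+r)^n − 1)/r]) = CHF 5,717.86

CHF 5,717.86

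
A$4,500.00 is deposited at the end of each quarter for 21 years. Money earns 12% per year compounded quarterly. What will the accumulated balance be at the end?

A$1,646,462.41

This is an ordinary annuity: 84 deposits of A$4,500.00 at the end of each quarter.
Periodic rate r = 0.12/4 per quarter; n is counted in quarters.
FV = PMT × [((1+r)^n − 1)/r] = 4,500 × [(1+r)^84 − 1] / r = A$1,646,462.41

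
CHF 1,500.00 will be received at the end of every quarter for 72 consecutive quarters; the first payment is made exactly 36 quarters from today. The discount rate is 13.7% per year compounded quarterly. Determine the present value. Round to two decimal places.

CHF 12,282.65

Ordinary annuity of 72 payments, first payment at period 36.
Periodic rate r = 0.137/4 per quarter; n is counted in quarters.
The ordinary-annuity PV formula values the stream one period before the first payment (period 35); discount that back 35 periods:
PV₀ = 1,500 × [1 − (1+r)^−72] / r × (1+r)^−35 = CHF 12,282.65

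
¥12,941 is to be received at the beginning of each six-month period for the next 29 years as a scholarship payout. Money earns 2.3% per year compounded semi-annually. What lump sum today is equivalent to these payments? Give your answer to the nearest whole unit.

¥551,818

This is an annuity due: 58 payments of ¥12,941 at the beginning of each six-month period.
Periodic rate r = 0.023/2 per half-year; n is counted in half-years.
PV = PMT × [(1 − (1+r)^−n)/r] × (1+r) = 12,941 × [1 − (1+r)^−58] / r × (1+r) = ¥551,818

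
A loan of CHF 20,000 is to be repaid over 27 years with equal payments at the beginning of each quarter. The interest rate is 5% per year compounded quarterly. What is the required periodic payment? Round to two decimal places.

Level annuity due; solve PV = PMT × [(1 − (1+r)^−n)/r] × (1+r) for PMT.
Periodic rate r = 0.05/4 per quarter; n is counted in quarters.
With n = 108: PMT = 20,000 / ([(1 − (1+r)^−n)/r] × (1+r)) = CHF 334.31

CHF 334.31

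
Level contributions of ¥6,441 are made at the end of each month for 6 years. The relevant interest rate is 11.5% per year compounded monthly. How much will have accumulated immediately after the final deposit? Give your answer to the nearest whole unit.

This is an ordinary annuity: 72 deposits of ¥6,441 at the end of each month.
Periodic rate r = 0.115/12 per month; n is counted in months.
FV = PMT × [((1+r)^n − 1)/r] = 6,441 × [(1+r)^72 − 1] / r = ¥663,486

¥663,486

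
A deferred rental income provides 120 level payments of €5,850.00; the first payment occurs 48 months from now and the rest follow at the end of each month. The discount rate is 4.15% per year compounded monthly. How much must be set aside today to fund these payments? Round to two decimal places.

€487,819.06

Ordinary annuity of 120 payments, first payment at period 48.
Periodic rate r = 0.0415/12 per month; n is counted in months.
The ordinary-annuity PV formula values the stream one period before the first payment (period 47); discount that back 47 periods:
PV₀ = 5,850 × [1 − (1+r)^−120] / r × (1+r)^−47 = €487,819.06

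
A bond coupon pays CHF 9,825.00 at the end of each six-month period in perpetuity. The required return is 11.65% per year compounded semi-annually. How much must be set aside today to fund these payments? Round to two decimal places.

CHF 168,669.53

Periodic rate r = 0.1165/2 per half-year.
Level perpetuity: PV = PMT / r = 9,825 / (0.1165/2) = CHF 168,669.53.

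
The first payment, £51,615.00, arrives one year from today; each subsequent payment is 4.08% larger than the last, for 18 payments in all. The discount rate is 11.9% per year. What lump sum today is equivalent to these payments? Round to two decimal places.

£480,879.32

Periodic rate r = 0.119 per year.
Growing ordinary annuity: PV = PMT₁ × [1 − ((1+g)/(1+r))^n] / (r − g) = 51,615 × [1 − ((1+0.0408)/(1+r))^18] / (r − 0.0408) = £480,879.32.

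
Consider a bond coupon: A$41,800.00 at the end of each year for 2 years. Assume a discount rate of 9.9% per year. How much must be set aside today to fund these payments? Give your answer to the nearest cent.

This is an ordinary annuity: 2 payments of A$41,800.00 at the end of each year.
Periodic rate r = 0.099 per year.
PV = PMT × [(1 − (1+r)^−n)/r] = 41,800 × [1 − (1+r)^−2] / r = A$72,642.93

A$72,642.93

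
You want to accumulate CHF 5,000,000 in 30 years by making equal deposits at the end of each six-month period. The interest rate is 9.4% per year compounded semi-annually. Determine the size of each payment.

CHF 15,951.00

Level ordinary annuity; solve FV = PMT × [((1+r)^n − 1)/r] for PMT.
Periodic rate r = 0.094/2 per half-year; n is counted in half-years.
With n = 60: PMT = 5,000,000 / ([((1+r)^n − 1)/r]) = CHF 15,951.00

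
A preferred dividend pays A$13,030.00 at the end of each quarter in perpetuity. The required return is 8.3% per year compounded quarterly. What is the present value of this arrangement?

A$627,951.81

Periodic rate r = 0.083/4 per quarter.
Level perpetuity: PV = PMT / r = 13,030 / (0.083/4) = A$627,951.81.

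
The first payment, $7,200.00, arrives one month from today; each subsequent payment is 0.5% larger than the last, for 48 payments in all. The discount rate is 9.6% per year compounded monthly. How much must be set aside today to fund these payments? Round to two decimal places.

Periodic rate r = 0.096/12 per month; n is counted in months.
Growing ordinary annuity: PV = PMT₁ × [1 − ((1+g)/(1+r))^n] / (r − g) = 7,200 × [1 − ((1+0.005)/(1+r))^48] / (r − 0.005) = $319,936.16.

$319,936.16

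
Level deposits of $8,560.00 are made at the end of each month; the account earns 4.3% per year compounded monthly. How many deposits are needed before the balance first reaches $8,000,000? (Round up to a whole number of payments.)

411 payments

Periodic rate r = 0.043/12 per month; n is counted in months.
Ordinary annuity FV: 8,000,000 = 8,560 × [((1+r)^n − 1)/r].
(1+r)^n = 1 + 8,000,000 × r / 8,560, so n = ln(1 + 8,000,000·r/8,560) / ln(1+r) = 410.95.
Round up to a whole number of payments: n = 411.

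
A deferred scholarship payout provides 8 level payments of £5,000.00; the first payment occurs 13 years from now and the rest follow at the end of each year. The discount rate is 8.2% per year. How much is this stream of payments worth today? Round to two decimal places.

£11,075.60

Ordinary annuity of 8 payments, first payment at period 13.
Periodic rate r = 0.082 per year.
The ordinary-annuity PV formula values the stream one period before the first payment (period 12); discount that back 12 periods:
PV₀ = 5,000 × [1 − (1+r)^−8] / r × (1+r)^−12 = £11,075.60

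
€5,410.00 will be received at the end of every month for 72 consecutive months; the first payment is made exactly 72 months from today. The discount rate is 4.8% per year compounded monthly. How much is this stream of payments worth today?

€254,477.42

Ordinary annuity of 72 payments, first payment at period 72.
Periodic rate r = 0.048/12 per month; n is counted in months.
The ordinary-annuity PV formula values the stream one period before the first payment (period 71); discount that back 71 periods:
PV₀ = 5,410 × [1 − (1+r)^−72] / r × (1+r)^−71 = €254,477.42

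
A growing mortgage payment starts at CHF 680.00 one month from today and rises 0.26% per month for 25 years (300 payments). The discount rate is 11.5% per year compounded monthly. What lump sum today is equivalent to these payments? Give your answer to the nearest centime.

CHF 85,237.89

Periodic rate r = 0.115/12 per month; n is counted in months.
Growing ordinary annuity: PV = PMT₁ × [1 − ((1+g)/(1+r))^n] / (r − g) = 680 × [1 − ((1+0.0026)/(1+r))^300] / (r − 0.0026) = CHF 85,237.89.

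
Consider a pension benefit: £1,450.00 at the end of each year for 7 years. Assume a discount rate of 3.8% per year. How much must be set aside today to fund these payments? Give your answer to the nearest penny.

This is an ordinary annuity: 7 payments of £1,450.00 at the end of each year.
Periodic rate r = 0.038 per year.
PV = PMT × [(1 − (1+r)^−n)/r] = 1,450 × [1 − (1+r)^−7] / r = £8,767.67

£8,767.67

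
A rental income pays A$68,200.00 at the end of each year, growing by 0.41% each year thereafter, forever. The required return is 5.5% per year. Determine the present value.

A$1,339,882.12

Periodic rate r = 0.055 per year.
Growing perpetuity (Gordon): PV = PMT₁ / (r − g) = 68,200 / (r − 0.0041) = A$1,339,882.12.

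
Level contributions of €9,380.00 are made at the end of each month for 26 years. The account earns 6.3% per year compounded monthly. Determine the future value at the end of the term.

This is an ordinary annuity: 312 deposits of €9,380.00 at the end of each month.
Periodic rate r = 0.063/12 per month; n is counted in months.
FV = PMT × [((1+r)^n − 1)/r] = 9,380 × [(1+r)^312 − 1] / r = €7,366,198.16

€7,366,198.16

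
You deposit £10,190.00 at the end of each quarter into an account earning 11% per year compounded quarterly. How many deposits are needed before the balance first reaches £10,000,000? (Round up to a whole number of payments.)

123 payments

Periodic rate r = 0.11/4 per quarter; n is counted in quarters.
Ordinary annuity FV: 10,000,000 = 10,190 × [((1+r)^n − 1)/r].
(1+r)^n = 1 + 10,000,000 × r / 10,190, so n = ln(1 + 10,000,000·r/10,190) / ln(1+r) = 122.81.
Round up to a whole number of payments: n = 123.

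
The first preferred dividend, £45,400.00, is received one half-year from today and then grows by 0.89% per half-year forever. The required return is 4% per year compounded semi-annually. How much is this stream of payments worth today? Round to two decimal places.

£4,090,090.09

Periodic rate r = 0.04/2 per half-year.
Growing perpetuity (Gordon): PV = PMT₁ / (r − g) = 45,400 / (r − 0.0089) = £4,090,090.09.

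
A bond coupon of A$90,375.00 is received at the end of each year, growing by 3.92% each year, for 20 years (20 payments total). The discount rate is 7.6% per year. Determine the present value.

A$1,231,401.50

Periodic rate r = 0.076 per year.
Growing ordinary annuity: PV = PMT₁ × [1 − ((1+g)/(1+r))^n] / (r − g) = 90,375 × [1 − ((1+0.0392)/(1+r))^20] / (r − 0.0392) = A$1,231,401.50.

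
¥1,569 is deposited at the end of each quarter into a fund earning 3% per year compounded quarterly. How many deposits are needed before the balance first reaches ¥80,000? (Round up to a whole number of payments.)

Periodic rate r = 0.03/4 per quarter; n is counted in quarters.
Ordinary annuity FV: 80,000 = 1,569 × [((1+r)^n − 1)/r].
(1+r)^n = 1 + 80,000 × r / 1,569, so n = ln(1 + 80,000·r/1,569) / ln(1+r) = 43.34.
Round up to a whole number of payments: n = 44.

44 payments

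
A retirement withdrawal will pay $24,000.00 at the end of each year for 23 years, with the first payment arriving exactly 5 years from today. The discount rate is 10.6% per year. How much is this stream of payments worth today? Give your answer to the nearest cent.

Ordinary annuity of 23 payments, first payment at period 5.
Periodic rate r = 0.106 per year.
The ordinary-annuity PV formula values the stream one period before the first payment (period 4); discount that back 4 periods:
PV₀ = 24,000 × [1 − (1+r)^−23] / r × (1+r)^−4 = $136,404.66

$136,404.66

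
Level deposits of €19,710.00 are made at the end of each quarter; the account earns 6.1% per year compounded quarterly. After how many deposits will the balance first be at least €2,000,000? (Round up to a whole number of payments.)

Periodic rate r = 0.061/4 per quarter; n is counted in quarters.
Ordinary annuity FV: 2,000,000 = 19,710 × [((1+r)^n − 1)/r].
(1+r)^n = 1 + 2,000,000 × r / 19,710, so n = ln(1 + 2,000,000·r/19,710) / ln(1+r) = 61.78.
Round up to a whole number of payments: n = 62.

62 payments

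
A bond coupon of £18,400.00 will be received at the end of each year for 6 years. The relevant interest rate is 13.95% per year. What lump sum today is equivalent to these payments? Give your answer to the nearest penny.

£71,649.56

This is an ordinary annuity: 6 payments of £18,400.00 at the end of each year.
Periodic rate r = 0.1395 per year.
PV = PMT × [(1 − (1+r)^−n)/r] = 18,400 × [1 − (1+r)^−6] / r = £71,649.56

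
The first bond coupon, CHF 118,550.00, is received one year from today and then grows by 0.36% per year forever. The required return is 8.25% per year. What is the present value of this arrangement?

Periodic rate r = 0.0825 per year.
Growing perpetuity (Gordon): PV = PMT₁ / (r − g) = 118,550 / (r − 0.0036) = CHF 1,502,534.85.

CHF 1,502,534.85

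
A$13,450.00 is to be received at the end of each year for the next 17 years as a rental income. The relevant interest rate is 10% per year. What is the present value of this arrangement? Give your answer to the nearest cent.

A$107,889.89

This is an ordinary annuity: 17 payments of A$13,450.00 at the end of each year.
Periodic rate r = 0.1 per year.
PV = PMT × [(1 − (1+r)^−n)/r] = 13,450 × [1 − (1+r)^−17] / r = A$107,889.89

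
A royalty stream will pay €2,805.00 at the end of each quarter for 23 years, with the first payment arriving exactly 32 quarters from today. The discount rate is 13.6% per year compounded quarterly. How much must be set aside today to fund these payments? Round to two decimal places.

Ordinary annuity of 92 payments, first payment at period 32.
Periodic rate r = 0.136/4 per quarter; n is counted in quarters.
The ordinary-annuity PV formula values the stream one period before the first payment (period 31); discount that back 31 periods:
PV₀ = 2,805 × [1 − (1+r)^−92] / r × (1+r)^−31 = €27,912.60

€27,912.60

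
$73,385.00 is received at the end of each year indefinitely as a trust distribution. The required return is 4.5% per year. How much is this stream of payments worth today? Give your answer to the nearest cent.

Periodic rate r = 0.045 per year.
Level perpetuity: PV = PMT / r = 73,385 / (0.045) = $1,630,777.78.

$1,630,777.78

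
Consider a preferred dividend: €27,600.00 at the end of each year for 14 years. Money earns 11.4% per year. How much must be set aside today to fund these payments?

€188,696.62

This is an ordinary annuity: 14 payments of €27,600.00 at the end of each year.
Periodic rate r = 0.114 per year.
PV = PMT × [(1 − (1+r)^−n)/r] = 27,600 × [1 − (1+r)^−14] / r = €188,696.62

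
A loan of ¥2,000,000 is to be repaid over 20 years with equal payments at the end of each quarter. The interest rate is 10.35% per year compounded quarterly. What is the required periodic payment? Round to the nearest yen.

Level ordinary annuity; solve PV = PMT × [(1 − (1+r)^−n)/r] for PMT.
Periodic rate r = 0.1035/4 per quarter; n is counted in quarters.
With n = 80: PMT = 2,000,000 / ([(1 − (1+r)^−n)/r]) = ¥59,452

¥59,452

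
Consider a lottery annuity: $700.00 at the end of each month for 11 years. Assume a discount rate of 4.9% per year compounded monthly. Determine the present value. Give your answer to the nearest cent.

$71,319.11

This is an ordinary annuity: 132 payments of $700.00 at the end of each month.
Periodic rate r = 0.049/12 per month; n is counted in months.
PV = PMT × [(1 − (1+r)^−n)/r] = 700 × [1 − (1+r)^−132] / r = $71,319.11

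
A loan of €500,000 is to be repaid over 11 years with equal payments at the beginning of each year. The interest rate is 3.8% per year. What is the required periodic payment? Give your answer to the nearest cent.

€54,393.61

Level annuity due; solve PV = PMT × [(1 − (1+r)^−n)/r] × (1+r) for PMT.
Periodic rate r = 0.038 per year.
With n = 11: PMT = 500,000 / ([(1 − (1+r)^−n)/r] × (1+r)) = €54,393.61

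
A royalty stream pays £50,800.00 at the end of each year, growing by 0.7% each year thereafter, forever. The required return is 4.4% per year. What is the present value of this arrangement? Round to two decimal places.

£1,372,972.97

Periodic rate r = 0.044 per year.
Growing perpetuity (Gordon): PV = PMT₁ / (r − g) = 50,800 / (r − 0.007) = £1,372,972.97.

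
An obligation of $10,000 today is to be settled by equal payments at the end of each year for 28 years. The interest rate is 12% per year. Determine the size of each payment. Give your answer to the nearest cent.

Level ordinary annuity; solve PV = PMT × [(1 − (1+r)^−n)/r] for PMT.
Periodic rate r = 0.12 per year.
With n = 28: PMT = 10,000 / ([(1 − (1+r)^−n)/r]) = $1,252.44

$1,252.44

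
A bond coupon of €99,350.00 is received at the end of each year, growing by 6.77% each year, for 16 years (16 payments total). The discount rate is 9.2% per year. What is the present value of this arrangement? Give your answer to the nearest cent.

Periodic rate r = 0.092 per year.
Growing ordinary annuity: PV = PMT₁ × [1 − ((1+g)/(1+r))^n] / (r − g) = 99,350 × [1 − ((1+0.0677)/(1+r))^16] / (r − 0.0677) = €1,236,229.48.

€1,236,229.48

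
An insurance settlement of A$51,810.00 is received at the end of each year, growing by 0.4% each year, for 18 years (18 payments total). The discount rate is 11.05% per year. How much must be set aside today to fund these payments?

Periodic rate r = 0.1105 per year.
Growing ordinary annuity: PV = PMT₁ × [1 − ((1+g)/(1+r))^n] / (r − g) = 51,810 × [1 − ((1+0.004)/(1+r))^18] / (r − 0.004) = A$407,240.29.

A$407,240.29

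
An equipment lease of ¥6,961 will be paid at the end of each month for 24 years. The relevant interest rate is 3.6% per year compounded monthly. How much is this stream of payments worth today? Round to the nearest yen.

This is an ordinary annuity: 288 payments of ¥6,961 at the end of each month.
Periodic rate r = 0.036/12 per month; n is counted in months.
PV = PMT × [(1 − (1+r)^−n)/r] = 6,961 × [1 − (1+r)^−288] / r = ¥1,341,110

¥1,341,110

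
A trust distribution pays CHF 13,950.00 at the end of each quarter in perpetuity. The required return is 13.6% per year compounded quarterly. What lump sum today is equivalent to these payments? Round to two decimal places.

CHF 410,294.12

Periodic rate r = 0.136/4 per quarter.
Level perpetuity: PV = PMT / r = 13,950 / (0.136/4) = CHF 410,294.12.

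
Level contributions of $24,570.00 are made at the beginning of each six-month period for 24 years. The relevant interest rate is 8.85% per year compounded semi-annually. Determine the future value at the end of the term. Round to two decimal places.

This is an annuity due: 48 deposits of $24,570.00 at the beginning of each six-month period.
Periodic rate r = 0.0885/2 per half-year; n is counted in half-years.
FV = PMT × [((1+r)^n − 1)/r] × (1+r) = 24,570 × [(1+r)^48 − 1] / r × (1+r) = $4,053,701.66

$4,053,701.66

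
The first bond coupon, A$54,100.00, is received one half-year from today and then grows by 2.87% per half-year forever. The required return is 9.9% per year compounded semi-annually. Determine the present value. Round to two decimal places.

A$2,600,961.54

Periodic rate r = 0.099/2 per half-year.
Growing perpetuity (Gordon): PV = PMT₁ / (r − g) = 54,100 / (r − 0.0287) = A$2,600,961.54.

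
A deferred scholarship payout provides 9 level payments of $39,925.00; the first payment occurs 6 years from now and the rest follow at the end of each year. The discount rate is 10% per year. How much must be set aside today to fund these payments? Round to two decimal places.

Ordinary annuity of 9 payments, first payment at period 6.
Periodic rate r = 0.1 per year.
The ordinary-annuity PV formula values the stream one period before the first payment (period 5); discount that back 5 periods:
PV₀ = 39,925 × [1 − (1+r)^−9] / r × (1+r)^−5 = $142,767.83

$142,767.83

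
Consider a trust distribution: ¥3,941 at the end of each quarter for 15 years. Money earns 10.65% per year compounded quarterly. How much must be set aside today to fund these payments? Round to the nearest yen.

This is an ordinary annuity: 60 payments of ¥3,941 at the end of each quarter.
Periodic rate r = 0.1065/4 per quarter; n is counted in quarters.
PV = PMT × [(1 − (1+r)^−n)/r] = 3,941 × [1 − (1+r)^−60] / r = ¥117,427

¥117,427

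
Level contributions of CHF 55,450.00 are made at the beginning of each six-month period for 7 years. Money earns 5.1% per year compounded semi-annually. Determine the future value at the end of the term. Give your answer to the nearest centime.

This is an annuity due: 14 deposits of CHF 55,450.00 at the beginning of each six-month period.
Periodic rate r = 0.051/2 per half-year; n is counted in half-years.
FV = PMT × [((1+r)^n − 1)/r] × (1+r) = 55,450 × [(1+r)^14 − 1] / r × (1+r) = CHF 942,501.55

CHF 942,501.55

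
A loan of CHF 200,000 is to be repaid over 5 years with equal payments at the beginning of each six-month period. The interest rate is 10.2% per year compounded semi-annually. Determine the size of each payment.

Level annuity due; solve PV = PMT × [(1 − (1+r)^−n)/r] × (1+r) for PMT.
Periodic rate r = 0.102/2 per half-year; n is counted in half-years.
With n = 10: PMT = 200,000 / ([(1 − (1+r)^−n)/r] × (1+r)) = CHF 24,763.89

CHF 24,763.89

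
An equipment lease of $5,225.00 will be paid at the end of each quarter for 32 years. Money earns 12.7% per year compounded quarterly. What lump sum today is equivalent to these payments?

This is an ordinary annuity: 128 payments of $5,225.00 at the end of each quarter.
Periodic rate r = 0.127/4 per quarter; n is counted in quarters.
PV = PMT × [(1 − (1+r)^−n)/r] = 5,225 × [1 − (1+r)^−128] / r = $161,555.24

$161,555.24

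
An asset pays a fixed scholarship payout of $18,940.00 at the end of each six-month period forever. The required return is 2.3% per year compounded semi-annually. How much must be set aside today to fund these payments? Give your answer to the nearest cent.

$1,646,956.52

Periodic rate r = 0.023/2 per half-year.
Level perpetuity: PV = PMT / r = 18,940 / (0.023/2) = $1,646,956.52.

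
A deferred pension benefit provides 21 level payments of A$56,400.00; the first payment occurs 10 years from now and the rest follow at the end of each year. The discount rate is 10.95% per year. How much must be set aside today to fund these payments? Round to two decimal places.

A$179,365.35

Ordinary annuity of 21 payments, first payment at period 10.
Periodic rate r = 0.1095 per year.
The ordinary-annuity PV formula values the stream one period before the first payment (period 9); discount that back 9 periods:
PV₀ = 56,400 × [1 − (1+r)^−21] / r × (1+r)^−9 = A$179,365.35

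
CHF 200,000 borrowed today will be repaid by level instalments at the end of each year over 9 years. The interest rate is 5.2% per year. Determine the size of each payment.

Level ordinary annuity; solve PV = PMT × [(1 − (1+r)^−n)/r] for PMT.
Periodic rate r = 0.052 per year.
With n = 9: PMT = 200,000 / ([(1 − (1+r)^−n)/r]) = CHF 28,389.16

CHF 28,389.16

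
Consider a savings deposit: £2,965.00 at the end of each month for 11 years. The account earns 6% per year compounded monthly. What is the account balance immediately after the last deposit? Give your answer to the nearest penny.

£552,446.59

This is an ordinary annuity: 132 deposits of £2,965.00 at the end of each month.
Periodic rate r = 0.06/12 per month; n is counted in months.
FV = PMT × [((1+r)^n − 1)/r] = 2,965 × [(1+r)^132 − 1] / r = £552,446.59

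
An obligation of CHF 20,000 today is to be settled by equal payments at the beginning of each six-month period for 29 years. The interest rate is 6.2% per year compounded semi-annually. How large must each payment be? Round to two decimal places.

Level annuity due; solve PV = PMT × [(1 − (1+r)^−n)/r] × (1+r) for PMT.
Periodic rate r = 0.062/2 per half-year; n is counted in half-years.
With n = 58: PMT = 20,000 / ([(1 − (1+r)^−n)/r] × (1+r)) = CHF 724.72

CHF 724.72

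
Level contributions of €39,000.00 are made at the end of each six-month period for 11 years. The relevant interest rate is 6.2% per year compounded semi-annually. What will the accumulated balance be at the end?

This is an ordinary annuity: 22 deposits of €39,000.00 at the end of each six-month period.
Periodic rate r = 0.062/2 per half-year; n is counted in half-years.
FV = PMT × [((1+r)^n − 1)/r] = 39,000 × [(1+r)^22 − 1] / r = €1,204,533.64

€1,204,533.64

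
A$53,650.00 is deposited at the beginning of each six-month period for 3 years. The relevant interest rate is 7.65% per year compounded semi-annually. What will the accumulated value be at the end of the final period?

A$367,849.15

This is an annuity due: 6 deposits of A$53,650.00 at the beginning of each six-month period.
Periodic rate r = 0.0765/2 per half-year; n is counted in half-years.
FV = PMT × [((1+r)^n − 1)/r] × (1+r) = 53,650 × [(1+r)^6 − 1] / r × (1+r) = A$367,849.15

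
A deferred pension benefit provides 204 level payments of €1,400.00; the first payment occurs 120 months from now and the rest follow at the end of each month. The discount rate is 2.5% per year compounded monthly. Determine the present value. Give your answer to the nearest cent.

Ordinary annuity of 204 payments, first payment at period 120.
Periodic rate r = 0.025/12 per month; n is counted in months.
The ordinary-annuity PV formula values the stream one period before the first payment (period 119); discount that back 119 periods:
PV₀ = 1,400 × [1 − (1+r)^−204] / r × (1+r)^−119 = €181,474.09

€181,474.09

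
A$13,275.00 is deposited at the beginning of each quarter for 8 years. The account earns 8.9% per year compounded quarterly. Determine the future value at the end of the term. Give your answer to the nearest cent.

A$623,454.62

This is an annuity due: 32 deposits of A$13,275.00 at the beginning of each quarter.
Periodic rate r = 0.089/4 per quarter; n is counted in quarters.
FV = PMT × [((1+r)^n − 1)/r] × (1+r) = 13,275 × [(1+r)^32 − 1] / r × (1+r) = A$623,454.62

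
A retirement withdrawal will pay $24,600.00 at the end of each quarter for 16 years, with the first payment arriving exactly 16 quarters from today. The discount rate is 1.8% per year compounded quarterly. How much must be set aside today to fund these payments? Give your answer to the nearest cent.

Ordinary annuity of 64 payments, first payment at period 16.
Periodic rate r = 0.018/4 per quarter; n is counted in quarters.
The ordinary-annuity PV formula values the stream one period before the first payment (period 15); discount that back 15 periods:
PV₀ = 24,600 × [1 − (1+r)^−64] / r × (1+r)^−15 = $1,276,396.73

$1,276,396.73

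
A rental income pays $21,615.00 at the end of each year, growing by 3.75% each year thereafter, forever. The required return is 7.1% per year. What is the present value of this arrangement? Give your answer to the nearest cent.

Periodic rate r = 0.071 per year.
Growing perpetuity (Gordon): PV = PMT₁ / (r − g) = 21,615 / (r − 0.0375) = $645,223.88.

$645,223.88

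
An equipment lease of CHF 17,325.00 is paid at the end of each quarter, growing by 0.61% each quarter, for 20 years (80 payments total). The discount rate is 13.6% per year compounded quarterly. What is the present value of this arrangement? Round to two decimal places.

CHF 551,350.33

Periodic rate r = 0.136/4 per quarter; n is counted in quarters.
Growing ordinary annuity: PV = PMT₁ × [1 − ((1+g)/(1+r))^n] / (r − g) = 17,325 × [1 − ((1+0.0061)/(1+r))^80] / (r − 0.0061) = CHF 551,350.33.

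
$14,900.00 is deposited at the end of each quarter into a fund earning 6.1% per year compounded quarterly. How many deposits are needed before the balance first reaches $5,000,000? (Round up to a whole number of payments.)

120 payments

Periodic rate r = 0.061/4 per quarter; n is counted in quarters.
Ordinary annuity FV: 5,000,000 = 14,900 × [((1+r)^n − 1)/r].
(1+r)^n = 1 + 5,000,000 × r / 14,900, so n = ln(1 + 5,000,000·r/14,900) / ln(1+r) = 119.67.
Round up to a whole number of payments: n = 120.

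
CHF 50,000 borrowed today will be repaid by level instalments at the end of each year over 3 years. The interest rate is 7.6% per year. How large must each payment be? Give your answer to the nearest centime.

Level ordinary annuity; solve PV = PMT × [(1 − (1+r)^−n)/r] for PMT.
Periodic rate r = 0.076 per year.
With n = 3: PMT = 50,000 / ([(1 − (1+r)^−n)/r]) = CHF 19,261.80

CHF 19,261.80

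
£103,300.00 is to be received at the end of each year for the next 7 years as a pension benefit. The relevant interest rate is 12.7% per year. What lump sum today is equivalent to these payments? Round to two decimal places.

This is an ordinary annuity: 7 payments of £103,300.00 at the end of each year.
Periodic rate r = 0.127 per year.
PV = PMT × [(1 − (1+r)^−n)/r] = 103,300 × [1 − (1+r)^−7] / r = £461,153.52

£461,153.52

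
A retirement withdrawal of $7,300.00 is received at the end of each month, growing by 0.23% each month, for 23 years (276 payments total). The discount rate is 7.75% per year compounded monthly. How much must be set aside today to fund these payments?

Periodic rate r = 0.0775/12 per month; n is counted in months.
Growing ordinary annuity: PV = PMT₁ × [1 − ((1+g)/(1+r))^n] / (r − g) = 7,300 × [1 − ((1+0.0023)/(1+r))^276] / (r − 0.0023) = $1,195,577.71.

$1,195,577.71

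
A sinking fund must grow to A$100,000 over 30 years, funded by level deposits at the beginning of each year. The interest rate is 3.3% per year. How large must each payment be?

A$1,937.80

Level annuity due; solve FV = PMT × [((1+r)^n − 1)/r] × (1+r) for PMT.
Periodic rate r = 0.033 per year.
With n = 30: PMT = 100,000 / ([((1+r)^n − 1)/r] × (1+r)) = A$1,937.80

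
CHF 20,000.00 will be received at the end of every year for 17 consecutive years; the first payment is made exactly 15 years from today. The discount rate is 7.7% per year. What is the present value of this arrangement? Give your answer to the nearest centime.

Ordinary annuity of 17 payments, first payment at period 15.
Periodic rate r = 0.077 per year.
The ordinary-annuity PV formula values the stream one period before the first payment (period 14); discount that back 14 periods:
PV₀ = 20,000 × [1 − (1+r)^−17] / r × (1+r)^−14 = CHF 65,890.48

CHF 65,890.48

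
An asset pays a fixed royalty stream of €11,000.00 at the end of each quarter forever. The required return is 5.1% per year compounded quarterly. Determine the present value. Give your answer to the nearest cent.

€862,745.10

Periodic rate r = 0.051/4 per quarter.
Level perpetuity: PV = PMT / r = 11,000 / (0.051/4) = €862,745.10.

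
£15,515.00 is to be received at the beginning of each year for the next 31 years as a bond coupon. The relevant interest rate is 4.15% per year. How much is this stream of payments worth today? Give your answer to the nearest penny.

This is an annuity due: 31 payments of £15,515.00 at the beginning of each year.
Periodic rate r = 0.0415 per year.
PV = PMT × [(1 − (1+r)^−n)/r] × (1+r) = 15,515 × [1 − (1+r)^−31] / r × (1+r) = £278,981.51

£278,981.51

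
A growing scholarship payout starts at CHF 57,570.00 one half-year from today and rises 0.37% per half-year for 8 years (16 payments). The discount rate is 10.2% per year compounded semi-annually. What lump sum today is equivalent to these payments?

CHF 634,546.28

Periodic rate r = 0.102/2 per half-year; n is counted in half-years.
Growing ordinary annuity: PV = PMT₁ × [1 − ((1+g)/(1+r))^n] / (r − g) = 57,570 × [1 − ((1+0.0037)/(1+r))^16] / (r − 0.0037) = CHF 634,546.28.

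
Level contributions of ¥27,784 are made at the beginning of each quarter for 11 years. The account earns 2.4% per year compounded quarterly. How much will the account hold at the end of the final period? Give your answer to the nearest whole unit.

This is an annuity due: 44 deposits of ¥27,784 at the beginning of each quarter.
Periodic rate r = 0.024/4 per quarter; n is counted in quarters.
FV = PMT × [((1+r)^n − 1)/r] × (1+r) = 27,784 × [(1+r)^44 − 1] / r × (1+r) = ¥1,402,666

¥1,402,666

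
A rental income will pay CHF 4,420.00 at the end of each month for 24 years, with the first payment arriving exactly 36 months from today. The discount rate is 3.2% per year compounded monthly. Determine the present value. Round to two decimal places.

Ordinary annuity of 288 payments, first payment at period 36.
Periodic rate r = 0.032/12 per month; n is counted in months.
The ordinary-annuity PV formula values the stream one period before the first payment (period 35); discount that back 35 periods:
PV₀ = 4,420 × [1 − (1+r)^−288] / r × (1+r)^−35 = CHF 808,727.39

CHF 808,727.39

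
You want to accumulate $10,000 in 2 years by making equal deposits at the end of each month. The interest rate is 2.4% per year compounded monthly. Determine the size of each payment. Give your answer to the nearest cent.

$407.16

Level ordinary annuity; solve FV = PMT × [((1+r)^n − 1)/r] for PMT.
Periodic rate r = 0.024/12 per month; n is counted in months.
With n = 24: PMT = 10,000 / ([((1+r)^n − 1)/r]) = $407.16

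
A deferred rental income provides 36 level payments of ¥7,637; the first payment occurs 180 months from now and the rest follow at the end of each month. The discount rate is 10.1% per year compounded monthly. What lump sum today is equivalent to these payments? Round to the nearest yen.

Ordinary annuity of 36 payments, first payment at period 180.
Periodic rate r = 0.101/12 per month; n is counted in months.
The ordinary-annuity PV formula values the stream one period before the first payment (period 179); discount that back 179 periods:
PV₀ = 7,637 × [1 − (1+r)^−36] / r × (1+r)^−179 = ¥52,719

¥52,719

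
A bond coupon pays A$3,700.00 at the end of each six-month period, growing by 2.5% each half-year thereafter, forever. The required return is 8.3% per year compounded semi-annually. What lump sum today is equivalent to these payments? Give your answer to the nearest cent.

Periodic rate r = 0.083/2 per half-year.
Growing perpetuity (Gordon): PV = PMT₁ / (r − g) = 3,700 / (r − 0.025) = A$224,242.42.

A$224,242.42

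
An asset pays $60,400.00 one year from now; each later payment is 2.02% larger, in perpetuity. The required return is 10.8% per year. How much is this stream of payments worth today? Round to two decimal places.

$687,927.11

Periodic rate r = 0.108 per year.
Growing perpetuity (Gordon): PV = PMT₁ / (r − g) = 60,400 / (r − 0.0202) = $687,927.11.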